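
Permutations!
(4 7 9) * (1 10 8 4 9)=(1 10 8 4 7)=[0, 10, 2, 3, 7, 5, 6, 1, 4, 9, 8]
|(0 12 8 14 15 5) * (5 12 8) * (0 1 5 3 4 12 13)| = |(0 8 14 15 13)(1 5)(3 4 12)| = 30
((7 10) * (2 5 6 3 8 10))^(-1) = (2 7 10 8 3 6 5)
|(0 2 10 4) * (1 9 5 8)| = |(0 2 10 4)(1 9 5 8)| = 4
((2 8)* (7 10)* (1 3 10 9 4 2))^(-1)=((1 3 10 7 9 4 2 8))^(-1)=(1 8 2 4 9 7 10 3)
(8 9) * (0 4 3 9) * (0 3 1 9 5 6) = (0 4 1 9 8 3 5 6) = [4, 9, 2, 5, 1, 6, 0, 7, 3, 8]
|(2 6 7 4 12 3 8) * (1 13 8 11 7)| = 5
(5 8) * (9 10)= (5 8)(9 10)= [0, 1, 2, 3, 4, 8, 6, 7, 5, 10, 9]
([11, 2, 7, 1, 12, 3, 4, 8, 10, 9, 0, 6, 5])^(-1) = [10, 3, 1, 5, 6, 12, 11, 2, 7, 9, 8, 0, 4]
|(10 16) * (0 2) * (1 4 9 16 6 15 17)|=8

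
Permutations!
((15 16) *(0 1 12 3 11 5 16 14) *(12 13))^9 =(0 14 15 16 5 11 3 12 13 1)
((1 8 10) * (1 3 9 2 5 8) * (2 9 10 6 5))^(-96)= (10)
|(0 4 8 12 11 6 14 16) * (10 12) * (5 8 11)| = 12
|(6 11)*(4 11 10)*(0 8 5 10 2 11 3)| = 6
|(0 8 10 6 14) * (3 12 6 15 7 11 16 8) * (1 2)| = |(0 3 12 6 14)(1 2)(7 11 16 8 10 15)| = 30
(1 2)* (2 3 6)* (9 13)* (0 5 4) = (0 5 4)(1 3 6 2)(9 13) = [5, 3, 1, 6, 0, 4, 2, 7, 8, 13, 10, 11, 12, 9]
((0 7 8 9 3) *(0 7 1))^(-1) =((0 1)(3 7 8 9))^(-1) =(0 1)(3 9 8 7)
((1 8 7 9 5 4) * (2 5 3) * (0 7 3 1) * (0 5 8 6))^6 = (0 7 9 1 6)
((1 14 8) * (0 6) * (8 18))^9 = (0 6)(1 14 18 8)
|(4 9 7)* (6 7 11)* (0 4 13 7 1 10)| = |(0 4 9 11 6 1 10)(7 13)| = 14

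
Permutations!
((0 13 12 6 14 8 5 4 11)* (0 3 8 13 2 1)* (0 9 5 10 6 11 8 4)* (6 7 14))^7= (0 1 5 2 9)(3 12 14 10 4 11 13 7 8)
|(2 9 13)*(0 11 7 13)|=6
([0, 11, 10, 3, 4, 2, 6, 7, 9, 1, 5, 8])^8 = [0, 1, 5, 3, 4, 10, 6, 7, 8, 9, 2, 11]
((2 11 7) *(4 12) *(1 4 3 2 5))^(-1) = (1 5 7 11 2 3 12 4)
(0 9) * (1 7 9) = [1, 7, 2, 3, 4, 5, 6, 9, 8, 0] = (0 1 7 9)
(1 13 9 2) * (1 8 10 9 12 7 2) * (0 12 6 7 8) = [12, 13, 0, 3, 4, 5, 7, 2, 10, 1, 9, 11, 8, 6] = (0 12 8 10 9 1 13 6 7 2)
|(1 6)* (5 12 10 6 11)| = |(1 11 5 12 10 6)| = 6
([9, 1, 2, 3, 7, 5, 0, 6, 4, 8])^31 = (0 9 8 4 7 6)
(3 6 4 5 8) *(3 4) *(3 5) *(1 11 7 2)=(1 11 7 2)(3 6 5 8 4)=[0, 11, 1, 6, 3, 8, 5, 2, 4, 9, 10, 7]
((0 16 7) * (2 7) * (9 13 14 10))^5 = ((0 16 2 7)(9 13 14 10))^5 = (0 16 2 7)(9 13 14 10)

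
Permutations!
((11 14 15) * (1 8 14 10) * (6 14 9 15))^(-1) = ((1 8 9 15 11 10)(6 14))^(-1) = (1 10 11 15 9 8)(6 14)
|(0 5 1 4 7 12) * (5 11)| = 7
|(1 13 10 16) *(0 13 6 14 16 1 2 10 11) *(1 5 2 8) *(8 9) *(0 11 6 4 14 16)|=9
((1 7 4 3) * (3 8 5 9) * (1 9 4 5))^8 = (9)(1 4 7 8 5)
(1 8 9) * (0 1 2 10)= (0 1 8 9 2 10)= [1, 8, 10, 3, 4, 5, 6, 7, 9, 2, 0]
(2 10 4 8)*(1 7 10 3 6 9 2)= (1 7 10 4 8)(2 3 6 9)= [0, 7, 3, 6, 8, 5, 9, 10, 1, 2, 4]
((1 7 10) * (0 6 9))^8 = (0 9 6)(1 10 7)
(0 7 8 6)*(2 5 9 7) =(0 2 5 9 7 8 6) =[2, 1, 5, 3, 4, 9, 0, 8, 6, 7]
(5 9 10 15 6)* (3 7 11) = [0, 1, 2, 7, 4, 9, 5, 11, 8, 10, 15, 3, 12, 13, 14, 6] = (3 7 11)(5 9 10 15 6)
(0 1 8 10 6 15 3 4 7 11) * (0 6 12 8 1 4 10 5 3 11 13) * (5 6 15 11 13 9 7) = (0 4 5 3 10 12 8 6 11 15 13)(7 9) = [4, 1, 2, 10, 5, 3, 11, 9, 6, 7, 12, 15, 8, 0, 14, 13]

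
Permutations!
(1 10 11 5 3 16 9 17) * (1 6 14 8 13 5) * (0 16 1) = (0 16 9 17 6 14 8 13 5 3 1 10 11) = [16, 10, 2, 1, 4, 3, 14, 7, 13, 17, 11, 0, 12, 5, 8, 15, 9, 6]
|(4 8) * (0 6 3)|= 6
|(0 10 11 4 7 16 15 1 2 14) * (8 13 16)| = |(0 10 11 4 7 8 13 16 15 1 2 14)| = 12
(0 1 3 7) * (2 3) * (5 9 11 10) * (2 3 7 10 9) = (0 1 3 10 5 2 7)(9 11) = [1, 3, 7, 10, 4, 2, 6, 0, 8, 11, 5, 9]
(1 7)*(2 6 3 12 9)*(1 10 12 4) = (1 7 10 12 9 2 6 3 4) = [0, 7, 6, 4, 1, 5, 3, 10, 8, 2, 12, 11, 9]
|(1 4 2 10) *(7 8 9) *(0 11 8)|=|(0 11 8 9 7)(1 4 2 10)|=20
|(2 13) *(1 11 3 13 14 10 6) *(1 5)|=9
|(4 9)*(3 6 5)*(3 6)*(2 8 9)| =4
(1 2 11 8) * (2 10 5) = (1 10 5 2 11 8) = [0, 10, 11, 3, 4, 2, 6, 7, 1, 9, 5, 8]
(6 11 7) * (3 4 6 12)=(3 4 6 11 7 12)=[0, 1, 2, 4, 6, 5, 11, 12, 8, 9, 10, 7, 3]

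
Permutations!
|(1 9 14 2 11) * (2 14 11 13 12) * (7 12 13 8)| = 12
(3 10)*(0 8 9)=(0 8 9)(3 10)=[8, 1, 2, 10, 4, 5, 6, 7, 9, 0, 3]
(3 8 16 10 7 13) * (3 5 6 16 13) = (3 8 13 5 6 16 10 7) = [0, 1, 2, 8, 4, 6, 16, 3, 13, 9, 7, 11, 12, 5, 14, 15, 10]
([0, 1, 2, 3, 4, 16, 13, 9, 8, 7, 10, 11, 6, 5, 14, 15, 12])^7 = [0, 1, 2, 3, 4, 12, 5, 9, 8, 7, 10, 11, 13, 16, 14, 15, 6]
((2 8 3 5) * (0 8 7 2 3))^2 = (8) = ((0 8)(2 7)(3 5))^2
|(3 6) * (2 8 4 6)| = |(2 8 4 6 3)| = 5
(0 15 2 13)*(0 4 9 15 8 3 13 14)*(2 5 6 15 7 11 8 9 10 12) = (0 9 7 11 8 3 13 4 10 12 2 14)(5 6 15) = [9, 1, 14, 13, 10, 6, 15, 11, 3, 7, 12, 8, 2, 4, 0, 5]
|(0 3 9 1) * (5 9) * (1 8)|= |(0 3 5 9 8 1)|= 6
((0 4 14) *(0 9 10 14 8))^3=(14)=((0 4 8)(9 10 14))^3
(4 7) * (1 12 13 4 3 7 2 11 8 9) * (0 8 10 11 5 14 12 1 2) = (0 8 9 2 5 14 12 13 4)(3 7)(10 11) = [8, 1, 5, 7, 0, 14, 6, 3, 9, 2, 11, 10, 13, 4, 12]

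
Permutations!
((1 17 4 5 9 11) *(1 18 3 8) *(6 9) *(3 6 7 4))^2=(1 3)(4 7 5)(6 11)(8 17)(9 18)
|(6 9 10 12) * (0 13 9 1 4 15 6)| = 20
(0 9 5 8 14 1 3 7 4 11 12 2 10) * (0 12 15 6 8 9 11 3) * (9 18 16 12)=(0 11 15 6 8 14 1)(2 10 9 5 18 16 12)(3 7 4)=[11, 0, 10, 7, 3, 18, 8, 4, 14, 5, 9, 15, 2, 13, 1, 6, 12, 17, 16]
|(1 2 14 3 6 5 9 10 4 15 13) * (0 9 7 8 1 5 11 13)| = 10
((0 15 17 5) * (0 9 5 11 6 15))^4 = ((5 9)(6 15 17 11))^4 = (17)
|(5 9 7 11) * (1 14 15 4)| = 4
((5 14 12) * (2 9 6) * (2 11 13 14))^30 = ((2 9 6 11 13 14 12 5))^30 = (2 12 13 6)(5 14 11 9)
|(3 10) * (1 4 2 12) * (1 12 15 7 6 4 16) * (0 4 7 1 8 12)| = 8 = |(0 4 2 15 1 16 8 12)(3 10)(6 7)|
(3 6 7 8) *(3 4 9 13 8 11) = (3 6 7 11)(4 9 13 8) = [0, 1, 2, 6, 9, 5, 7, 11, 4, 13, 10, 3, 12, 8]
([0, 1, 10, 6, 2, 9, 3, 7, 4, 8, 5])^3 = (2 9)(3 6)(4 5)(8 10)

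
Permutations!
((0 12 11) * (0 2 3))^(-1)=((0 12 11 2 3))^(-1)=(0 3 2 11 12)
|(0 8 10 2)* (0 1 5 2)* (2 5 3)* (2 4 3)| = |(0 8 10)(1 2)(3 4)| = 6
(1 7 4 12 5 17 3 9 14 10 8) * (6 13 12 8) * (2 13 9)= (1 7 4 8)(2 13 12 5 17 3)(6 9 14 10)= [0, 7, 13, 2, 8, 17, 9, 4, 1, 14, 6, 11, 5, 12, 10, 15, 16, 3]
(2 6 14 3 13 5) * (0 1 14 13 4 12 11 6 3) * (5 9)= [1, 14, 3, 4, 12, 2, 13, 7, 8, 5, 10, 6, 11, 9, 0]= (0 1 14)(2 3 4 12 11 6 13 9 5)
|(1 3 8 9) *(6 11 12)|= 12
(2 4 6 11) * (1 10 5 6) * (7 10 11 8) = (1 11 2 4)(5 6 8 7 10) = [0, 11, 4, 3, 1, 6, 8, 10, 7, 9, 5, 2]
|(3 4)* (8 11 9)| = 6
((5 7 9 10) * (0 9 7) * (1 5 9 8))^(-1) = (0 5 1 8)(9 10)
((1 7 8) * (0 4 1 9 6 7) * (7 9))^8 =((0 4 1)(6 9)(7 8))^8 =(9)(0 1 4)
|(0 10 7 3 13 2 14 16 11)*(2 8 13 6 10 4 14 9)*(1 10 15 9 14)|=26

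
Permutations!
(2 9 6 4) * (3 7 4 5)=(2 9 6 5 3 7 4)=[0, 1, 9, 7, 2, 3, 5, 4, 8, 6]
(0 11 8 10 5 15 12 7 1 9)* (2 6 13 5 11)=(0 2 6 13 5 15 12 7 1 9)(8 10 11)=[2, 9, 6, 3, 4, 15, 13, 1, 10, 0, 11, 8, 7, 5, 14, 12]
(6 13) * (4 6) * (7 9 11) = (4 6 13)(7 9 11) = [0, 1, 2, 3, 6, 5, 13, 9, 8, 11, 10, 7, 12, 4]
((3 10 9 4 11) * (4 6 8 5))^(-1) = (3 11 4 5 8 6 9 10) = ((3 10 9 6 8 5 4 11))^(-1)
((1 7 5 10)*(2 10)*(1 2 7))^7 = (2 10)(5 7)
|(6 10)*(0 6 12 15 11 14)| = |(0 6 10 12 15 11 14)| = 7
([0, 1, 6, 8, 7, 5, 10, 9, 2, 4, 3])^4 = [0, 1, 8, 10, 7, 5, 2, 9, 3, 4, 6]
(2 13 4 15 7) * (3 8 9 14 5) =(2 13 4 15 7)(3 8 9 14 5) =[0, 1, 13, 8, 15, 3, 6, 2, 9, 14, 10, 11, 12, 4, 5, 7]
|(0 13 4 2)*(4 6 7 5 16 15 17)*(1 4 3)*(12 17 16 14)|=12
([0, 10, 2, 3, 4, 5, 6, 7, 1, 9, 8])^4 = (1 10 8)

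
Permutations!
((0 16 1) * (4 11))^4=((0 16 1)(4 11))^4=(0 16 1)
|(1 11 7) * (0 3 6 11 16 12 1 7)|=|(0 3 6 11)(1 16 12)|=12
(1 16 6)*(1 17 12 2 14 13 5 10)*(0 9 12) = [9, 16, 14, 3, 4, 10, 17, 7, 8, 12, 1, 11, 2, 5, 13, 15, 6, 0] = (0 9 12 2 14 13 5 10 1 16 6 17)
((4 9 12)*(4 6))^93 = (4 9 12 6) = ((4 9 12 6))^93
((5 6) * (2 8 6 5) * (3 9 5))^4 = (2 8 6)(3 9 5)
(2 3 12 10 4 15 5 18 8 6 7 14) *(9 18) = (2 3 12 10 4 15 5 9 18 8 6 7 14) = [0, 1, 3, 12, 15, 9, 7, 14, 6, 18, 4, 11, 10, 13, 2, 5, 16, 17, 8]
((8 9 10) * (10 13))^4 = ((8 9 13 10))^4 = (13)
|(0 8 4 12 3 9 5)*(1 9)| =|(0 8 4 12 3 1 9 5)| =8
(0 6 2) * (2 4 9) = (0 6 4 9 2) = [6, 1, 0, 3, 9, 5, 4, 7, 8, 2]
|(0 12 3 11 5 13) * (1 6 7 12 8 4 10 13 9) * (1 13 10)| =|(0 8 4 1 6 7 12 3 11 5 9 13)| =12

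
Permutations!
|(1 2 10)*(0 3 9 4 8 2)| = 8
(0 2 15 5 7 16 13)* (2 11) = (0 11 2 15 5 7 16 13) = [11, 1, 15, 3, 4, 7, 6, 16, 8, 9, 10, 2, 12, 0, 14, 5, 13]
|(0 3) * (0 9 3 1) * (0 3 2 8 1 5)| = |(0 5)(1 3 9 2 8)| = 10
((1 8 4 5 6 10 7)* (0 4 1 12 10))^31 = ((0 4 5 6)(1 8)(7 12 10))^31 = (0 6 5 4)(1 8)(7 12 10)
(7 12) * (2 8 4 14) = (2 8 4 14)(7 12) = [0, 1, 8, 3, 14, 5, 6, 12, 4, 9, 10, 11, 7, 13, 2]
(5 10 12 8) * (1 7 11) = (1 7 11)(5 10 12 8) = [0, 7, 2, 3, 4, 10, 6, 11, 5, 9, 12, 1, 8]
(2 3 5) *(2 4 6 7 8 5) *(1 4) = [0, 4, 3, 2, 6, 1, 7, 8, 5] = (1 4 6 7 8 5)(2 3)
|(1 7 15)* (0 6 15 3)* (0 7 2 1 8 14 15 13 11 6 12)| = 6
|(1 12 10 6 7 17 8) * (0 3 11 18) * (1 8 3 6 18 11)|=9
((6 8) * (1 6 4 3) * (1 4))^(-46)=(1 8 6)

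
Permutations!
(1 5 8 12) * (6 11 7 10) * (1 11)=[0, 5, 2, 3, 4, 8, 1, 10, 12, 9, 6, 7, 11]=(1 5 8 12 11 7 10 6)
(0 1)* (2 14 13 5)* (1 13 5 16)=(0 13 16 1)(2 14 5)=[13, 0, 14, 3, 4, 2, 6, 7, 8, 9, 10, 11, 12, 16, 5, 15, 1]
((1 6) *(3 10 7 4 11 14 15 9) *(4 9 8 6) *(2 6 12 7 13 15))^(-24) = (15)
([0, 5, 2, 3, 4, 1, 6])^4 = [0, 1, 2, 3, 4, 5, 6]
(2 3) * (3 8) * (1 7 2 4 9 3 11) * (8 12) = [0, 7, 12, 4, 9, 5, 6, 2, 11, 3, 10, 1, 8] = (1 7 2 12 8 11)(3 4 9)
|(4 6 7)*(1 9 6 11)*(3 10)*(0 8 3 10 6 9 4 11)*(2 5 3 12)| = 11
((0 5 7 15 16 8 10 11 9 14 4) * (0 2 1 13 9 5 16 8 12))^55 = ((0 16 12)(1 13 9 14 4 2)(5 7 15 8 10 11))^55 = (0 16 12)(1 13 9 14 4 2)(5 7 15 8 10 11)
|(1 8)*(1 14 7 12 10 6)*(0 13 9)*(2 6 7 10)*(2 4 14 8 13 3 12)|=|(0 3 12 4 14 10 7 2 6 1 13 9)|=12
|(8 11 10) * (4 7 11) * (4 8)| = 4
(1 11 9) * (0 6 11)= (0 6 11 9 1)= [6, 0, 2, 3, 4, 5, 11, 7, 8, 1, 10, 9]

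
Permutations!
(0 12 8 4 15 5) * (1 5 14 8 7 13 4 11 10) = (0 12 7 13 4 15 14 8 11 10 1 5) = [12, 5, 2, 3, 15, 0, 6, 13, 11, 9, 1, 10, 7, 4, 8, 14]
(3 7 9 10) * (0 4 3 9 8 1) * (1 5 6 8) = [4, 0, 2, 7, 3, 6, 8, 1, 5, 10, 9] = (0 4 3 7 1)(5 6 8)(9 10)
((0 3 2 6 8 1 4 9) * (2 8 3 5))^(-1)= (0 9 4 1 8 3 6 2 5)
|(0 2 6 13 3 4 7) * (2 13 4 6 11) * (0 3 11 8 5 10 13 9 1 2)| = 36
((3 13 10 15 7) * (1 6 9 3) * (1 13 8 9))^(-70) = (3 9 8)(7 10)(13 15)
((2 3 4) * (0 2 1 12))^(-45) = (0 4)(1 2)(3 12)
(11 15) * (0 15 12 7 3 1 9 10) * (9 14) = (0 15 11 12 7 3 1 14 9 10) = [15, 14, 2, 1, 4, 5, 6, 3, 8, 10, 0, 12, 7, 13, 9, 11]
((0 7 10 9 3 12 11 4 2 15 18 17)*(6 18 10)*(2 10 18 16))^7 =((0 7 6 16 2 15 18 17)(3 12 11 4 10 9))^7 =(0 17 18 15 2 16 6 7)(3 12 11 4 10 9)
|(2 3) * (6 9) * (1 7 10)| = 6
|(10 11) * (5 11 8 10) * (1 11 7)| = 4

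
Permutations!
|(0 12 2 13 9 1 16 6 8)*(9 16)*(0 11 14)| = 18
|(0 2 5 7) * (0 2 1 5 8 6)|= |(0 1 5 7 2 8 6)|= 7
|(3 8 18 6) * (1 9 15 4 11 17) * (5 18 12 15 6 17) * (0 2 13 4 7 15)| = |(0 2 13 4 11 5 18 17 1 9 6 3 8 12)(7 15)| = 14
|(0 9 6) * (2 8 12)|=3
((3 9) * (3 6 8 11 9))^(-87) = ((6 8 11 9))^(-87) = (6 8 11 9)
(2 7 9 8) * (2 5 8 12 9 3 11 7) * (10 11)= (3 10 11 7)(5 8)(9 12)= [0, 1, 2, 10, 4, 8, 6, 3, 5, 12, 11, 7, 9]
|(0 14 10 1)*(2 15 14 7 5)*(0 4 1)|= |(0 7 5 2 15 14 10)(1 4)|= 14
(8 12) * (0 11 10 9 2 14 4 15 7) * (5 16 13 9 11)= (0 5 16 13 9 2 14 4 15 7)(8 12)(10 11)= [5, 1, 14, 3, 15, 16, 6, 0, 12, 2, 11, 10, 8, 9, 4, 7, 13]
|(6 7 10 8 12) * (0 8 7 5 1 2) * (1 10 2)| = |(0 8 12 6 5 10 7 2)| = 8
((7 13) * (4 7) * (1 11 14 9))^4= ((1 11 14 9)(4 7 13))^4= (14)(4 7 13)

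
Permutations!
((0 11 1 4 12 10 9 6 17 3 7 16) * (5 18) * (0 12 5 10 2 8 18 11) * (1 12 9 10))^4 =((1 4 5 11 12 2 8 18)(3 7 16 9 6 17))^4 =(1 12)(2 4)(3 6 16)(5 8)(7 17 9)(11 18)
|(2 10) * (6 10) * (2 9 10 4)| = 6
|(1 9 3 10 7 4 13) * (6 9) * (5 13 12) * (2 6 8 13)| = 9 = |(1 8 13)(2 6 9 3 10 7 4 12 5)|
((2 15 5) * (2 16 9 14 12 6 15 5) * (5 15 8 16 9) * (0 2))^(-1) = (0 15 2)(5 16 8 6 12 14 9)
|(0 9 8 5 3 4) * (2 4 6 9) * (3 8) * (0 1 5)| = |(0 2 4 1 5 8)(3 6 9)| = 6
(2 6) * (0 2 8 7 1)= [2, 0, 6, 3, 4, 5, 8, 1, 7]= (0 2 6 8 7 1)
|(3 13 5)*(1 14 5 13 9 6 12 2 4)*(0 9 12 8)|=|(0 9 6 8)(1 14 5 3 12 2 4)|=28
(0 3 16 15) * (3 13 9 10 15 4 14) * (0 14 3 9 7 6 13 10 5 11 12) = (0 10 15 14 9 5 11 12)(3 16 4)(6 13 7) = [10, 1, 2, 16, 3, 11, 13, 6, 8, 5, 15, 12, 0, 7, 9, 14, 4]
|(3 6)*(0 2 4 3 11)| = 6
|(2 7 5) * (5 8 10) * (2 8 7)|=3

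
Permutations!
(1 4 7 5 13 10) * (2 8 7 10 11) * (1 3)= (1 4 10 3)(2 8 7 5 13 11)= [0, 4, 8, 1, 10, 13, 6, 5, 7, 9, 3, 2, 12, 11]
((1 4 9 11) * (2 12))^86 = (12)(1 9)(4 11)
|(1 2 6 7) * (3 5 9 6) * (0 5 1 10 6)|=|(0 5 9)(1 2 3)(6 7 10)|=3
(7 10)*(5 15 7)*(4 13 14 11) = (4 13 14 11)(5 15 7 10) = [0, 1, 2, 3, 13, 15, 6, 10, 8, 9, 5, 4, 12, 14, 11, 7]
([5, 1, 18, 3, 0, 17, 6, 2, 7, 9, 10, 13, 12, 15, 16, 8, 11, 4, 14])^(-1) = [4, 1, 7, 3, 17, 0, 6, 8, 15, 9, 10, 16, 12, 11, 18, 13, 14, 5, 2]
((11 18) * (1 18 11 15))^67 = (1 18 15)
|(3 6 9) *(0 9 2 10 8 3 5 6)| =8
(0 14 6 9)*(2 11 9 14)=[2, 1, 11, 3, 4, 5, 14, 7, 8, 0, 10, 9, 12, 13, 6]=(0 2 11 9)(6 14)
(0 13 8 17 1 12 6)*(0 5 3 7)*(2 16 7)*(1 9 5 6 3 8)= (0 13 1 12 3 2 16 7)(5 8 17 9)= [13, 12, 16, 2, 4, 8, 6, 0, 17, 5, 10, 11, 3, 1, 14, 15, 7, 9]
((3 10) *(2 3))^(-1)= (2 10 3)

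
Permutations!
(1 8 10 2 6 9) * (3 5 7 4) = [0, 8, 6, 5, 3, 7, 9, 4, 10, 1, 2] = (1 8 10 2 6 9)(3 5 7 4)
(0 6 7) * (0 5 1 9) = [6, 9, 2, 3, 4, 1, 7, 5, 8, 0] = (0 6 7 5 1 9)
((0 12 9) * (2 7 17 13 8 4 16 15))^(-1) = ((0 12 9)(2 7 17 13 8 4 16 15))^(-1) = (0 9 12)(2 15 16 4 8 13 17 7)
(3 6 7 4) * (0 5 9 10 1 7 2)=(0 5 9 10 1 7 4 3 6 2)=[5, 7, 0, 6, 3, 9, 2, 4, 8, 10, 1]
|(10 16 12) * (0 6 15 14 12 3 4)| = 9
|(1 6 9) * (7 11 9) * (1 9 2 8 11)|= |(1 6 7)(2 8 11)|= 3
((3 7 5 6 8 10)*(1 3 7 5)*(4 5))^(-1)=(1 7 10 8 6 5 4 3)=((1 3 4 5 6 8 10 7))^(-1)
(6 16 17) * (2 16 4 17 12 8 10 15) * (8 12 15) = (2 16 15)(4 17 6)(8 10) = [0, 1, 16, 3, 17, 5, 4, 7, 10, 9, 8, 11, 12, 13, 14, 2, 15, 6]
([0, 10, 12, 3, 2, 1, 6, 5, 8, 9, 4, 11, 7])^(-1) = [0, 5, 4, 3, 10, 7, 6, 12, 8, 9, 1, 11, 2]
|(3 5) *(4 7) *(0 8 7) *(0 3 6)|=7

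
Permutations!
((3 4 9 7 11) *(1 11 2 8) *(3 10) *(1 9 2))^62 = (1 7 9 8 2 4 3 10 11)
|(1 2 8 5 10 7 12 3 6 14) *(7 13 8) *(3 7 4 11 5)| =22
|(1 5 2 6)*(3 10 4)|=12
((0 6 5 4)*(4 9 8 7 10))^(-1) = (0 4 10 7 8 9 5 6)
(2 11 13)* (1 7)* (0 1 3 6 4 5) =(0 1 7 3 6 4 5)(2 11 13) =[1, 7, 11, 6, 5, 0, 4, 3, 8, 9, 10, 13, 12, 2]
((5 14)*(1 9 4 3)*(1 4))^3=((1 9)(3 4)(5 14))^3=(1 9)(3 4)(5 14)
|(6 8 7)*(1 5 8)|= 5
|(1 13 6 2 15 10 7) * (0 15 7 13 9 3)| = |(0 15 10 13 6 2 7 1 9 3)| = 10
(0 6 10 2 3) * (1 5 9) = (0 6 10 2 3)(1 5 9) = [6, 5, 3, 0, 4, 9, 10, 7, 8, 1, 2]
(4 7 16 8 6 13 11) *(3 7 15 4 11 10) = (3 7 16 8 6 13 10)(4 15) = [0, 1, 2, 7, 15, 5, 13, 16, 6, 9, 3, 11, 12, 10, 14, 4, 8]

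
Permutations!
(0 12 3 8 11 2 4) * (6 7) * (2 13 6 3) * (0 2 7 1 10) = (0 12 7 3 8 11 13 6 1 10)(2 4) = [12, 10, 4, 8, 2, 5, 1, 3, 11, 9, 0, 13, 7, 6]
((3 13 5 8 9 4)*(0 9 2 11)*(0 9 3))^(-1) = (0 4 9 11 2 8 5 13 3)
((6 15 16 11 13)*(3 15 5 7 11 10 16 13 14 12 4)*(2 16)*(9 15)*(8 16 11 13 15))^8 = (2 16 9 4 14)(3 12 11 10 8)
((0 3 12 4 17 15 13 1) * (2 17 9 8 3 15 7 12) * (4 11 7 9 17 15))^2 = (0 17 8 2 13)(1 4 9 3 15)(7 11 12)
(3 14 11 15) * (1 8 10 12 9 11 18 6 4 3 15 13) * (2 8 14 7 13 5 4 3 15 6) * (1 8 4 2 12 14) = (2 4 15 6 3 7 13 8 10 14 18 12 9 11 5) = [0, 1, 4, 7, 15, 2, 3, 13, 10, 11, 14, 5, 9, 8, 18, 6, 16, 17, 12]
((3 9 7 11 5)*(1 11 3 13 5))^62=((1 11)(3 9 7)(5 13))^62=(13)(3 7 9)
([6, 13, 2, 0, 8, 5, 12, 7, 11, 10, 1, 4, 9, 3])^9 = (0 6 12 9 10 1 13 3)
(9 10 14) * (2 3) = (2 3)(9 10 14) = [0, 1, 3, 2, 4, 5, 6, 7, 8, 10, 14, 11, 12, 13, 9]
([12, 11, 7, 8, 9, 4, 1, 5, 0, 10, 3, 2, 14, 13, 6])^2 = (0 14 1 2 5 9 3)(4 10 8 12 6 11 7)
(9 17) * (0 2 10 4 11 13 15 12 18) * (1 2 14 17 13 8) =(0 14 17 9 13 15 12 18)(1 2 10 4 11 8) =[14, 2, 10, 3, 11, 5, 6, 7, 1, 13, 4, 8, 18, 15, 17, 12, 16, 9, 0]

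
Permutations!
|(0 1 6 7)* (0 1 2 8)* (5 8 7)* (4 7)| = 8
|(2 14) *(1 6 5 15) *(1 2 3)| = 7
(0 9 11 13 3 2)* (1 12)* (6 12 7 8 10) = (0 9 11 13 3 2)(1 7 8 10 6 12) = [9, 7, 0, 2, 4, 5, 12, 8, 10, 11, 6, 13, 1, 3]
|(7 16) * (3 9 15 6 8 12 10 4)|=|(3 9 15 6 8 12 10 4)(7 16)|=8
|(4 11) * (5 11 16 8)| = |(4 16 8 5 11)| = 5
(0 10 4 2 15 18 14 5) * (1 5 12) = (0 10 4 2 15 18 14 12 1 5) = [10, 5, 15, 3, 2, 0, 6, 7, 8, 9, 4, 11, 1, 13, 12, 18, 16, 17, 14]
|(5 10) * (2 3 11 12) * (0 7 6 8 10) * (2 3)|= 6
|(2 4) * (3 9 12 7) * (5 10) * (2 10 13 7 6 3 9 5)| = 21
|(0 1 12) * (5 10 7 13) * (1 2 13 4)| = 9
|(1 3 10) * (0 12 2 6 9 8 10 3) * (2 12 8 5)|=4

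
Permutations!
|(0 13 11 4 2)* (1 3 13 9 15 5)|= |(0 9 15 5 1 3 13 11 4 2)|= 10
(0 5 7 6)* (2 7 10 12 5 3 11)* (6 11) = (0 3 6)(2 7 11)(5 10 12) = [3, 1, 7, 6, 4, 10, 0, 11, 8, 9, 12, 2, 5]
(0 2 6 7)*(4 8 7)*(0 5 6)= [2, 1, 0, 3, 8, 6, 4, 5, 7]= (0 2)(4 8 7 5 6)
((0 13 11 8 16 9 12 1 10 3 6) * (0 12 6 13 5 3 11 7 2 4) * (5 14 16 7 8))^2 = ((0 14 16 9 6 12 1 10 11 5 3 13 8 7 2 4))^2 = (0 16 6 1 11 3 8 2)(4 14 9 12 10 5 13 7)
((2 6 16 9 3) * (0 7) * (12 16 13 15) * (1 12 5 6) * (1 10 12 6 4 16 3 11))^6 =(1 16 15)(2 12)(3 10)(4 13 11)(5 6 9)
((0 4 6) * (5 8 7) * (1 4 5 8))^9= ((0 5 1 4 6)(7 8))^9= (0 6 4 1 5)(7 8)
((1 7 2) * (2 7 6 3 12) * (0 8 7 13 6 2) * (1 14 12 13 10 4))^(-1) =(0 12 14 2 1 4 10 7 8)(3 6 13)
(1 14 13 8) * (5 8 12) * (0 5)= (0 5 8 1 14 13 12)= [5, 14, 2, 3, 4, 8, 6, 7, 1, 9, 10, 11, 0, 12, 13]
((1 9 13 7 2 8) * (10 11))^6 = ((1 9 13 7 2 8)(10 11))^6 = (13)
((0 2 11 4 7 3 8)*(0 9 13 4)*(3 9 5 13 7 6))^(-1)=((0 2 11)(3 8 5 13 4 6)(7 9))^(-1)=(0 11 2)(3 6 4 13 5 8)(7 9)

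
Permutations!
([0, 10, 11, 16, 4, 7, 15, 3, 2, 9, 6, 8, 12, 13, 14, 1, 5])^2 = [0, 6, 8, 5, 4, 3, 1, 16, 11, 9, 15, 2, 12, 13, 14, 10, 7]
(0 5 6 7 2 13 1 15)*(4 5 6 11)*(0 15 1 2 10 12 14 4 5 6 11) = (15)(0 11 5)(2 13)(4 6 7 10 12 14) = [11, 1, 13, 3, 6, 0, 7, 10, 8, 9, 12, 5, 14, 2, 4, 15]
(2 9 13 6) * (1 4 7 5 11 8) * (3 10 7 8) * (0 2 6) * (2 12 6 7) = [12, 4, 9, 10, 8, 11, 7, 5, 1, 13, 2, 3, 6, 0] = (0 12 6 7 5 11 3 10 2 9 13)(1 4 8)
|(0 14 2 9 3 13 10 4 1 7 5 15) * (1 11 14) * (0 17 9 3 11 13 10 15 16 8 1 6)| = 10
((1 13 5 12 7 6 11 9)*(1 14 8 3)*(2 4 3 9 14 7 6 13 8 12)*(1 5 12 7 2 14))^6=((1 8 9 2 4 3 5 14 7 13 12 6 11))^6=(1 5 11 3 6 4 12 2 13 9 7 8 14)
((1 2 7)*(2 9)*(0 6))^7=(0 6)(1 7 2 9)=((0 6)(1 9 2 7))^7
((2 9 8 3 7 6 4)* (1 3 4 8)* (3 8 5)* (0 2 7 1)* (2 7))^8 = ((0 7 6 5 3 1 8 4 2 9))^8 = (0 2 8 3 6)(1 5 7 9 4)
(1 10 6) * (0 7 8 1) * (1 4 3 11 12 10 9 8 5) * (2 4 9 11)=(0 7 5 1 11 12 10 6)(2 4 3)(8 9)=[7, 11, 4, 2, 3, 1, 0, 5, 9, 8, 6, 12, 10]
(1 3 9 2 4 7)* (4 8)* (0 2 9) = [2, 3, 8, 0, 7, 5, 6, 1, 4, 9] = (9)(0 2 8 4 7 1 3)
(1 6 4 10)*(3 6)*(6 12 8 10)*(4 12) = (1 3 4 6 12 8 10) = [0, 3, 2, 4, 6, 5, 12, 7, 10, 9, 1, 11, 8]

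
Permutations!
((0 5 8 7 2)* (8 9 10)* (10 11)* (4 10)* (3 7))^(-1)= ((0 5 9 11 4 10 8 3 7 2))^(-1)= (0 2 7 3 8 10 4 11 9 5)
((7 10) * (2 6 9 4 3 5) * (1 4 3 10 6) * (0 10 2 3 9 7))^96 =((0 10)(1 4 2)(3 5)(6 7))^96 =(10)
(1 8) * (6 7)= (1 8)(6 7)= [0, 8, 2, 3, 4, 5, 7, 6, 1]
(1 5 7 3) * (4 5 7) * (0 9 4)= (0 9 4 5)(1 7 3)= [9, 7, 2, 1, 5, 0, 6, 3, 8, 4]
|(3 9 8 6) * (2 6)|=5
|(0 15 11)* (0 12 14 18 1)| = 7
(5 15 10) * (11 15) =(5 11 15 10) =[0, 1, 2, 3, 4, 11, 6, 7, 8, 9, 5, 15, 12, 13, 14, 10]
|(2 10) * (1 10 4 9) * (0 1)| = 6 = |(0 1 10 2 4 9)|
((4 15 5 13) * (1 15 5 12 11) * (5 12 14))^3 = (1 5 12 15 13 11 14 4)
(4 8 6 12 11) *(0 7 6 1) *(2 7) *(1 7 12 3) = (0 2 12 11 4 8 7 6 3 1) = [2, 0, 12, 1, 8, 5, 3, 6, 7, 9, 10, 4, 11]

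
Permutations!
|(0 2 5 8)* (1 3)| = |(0 2 5 8)(1 3)| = 4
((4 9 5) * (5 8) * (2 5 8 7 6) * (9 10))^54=(2 7 10 5 6 9 4)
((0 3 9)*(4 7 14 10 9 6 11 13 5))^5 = (0 5 9 13 10 11 14 6 7 3 4)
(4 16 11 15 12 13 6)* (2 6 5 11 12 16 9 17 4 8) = (2 6 8)(4 9 17)(5 11 15 16 12 13) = [0, 1, 6, 3, 9, 11, 8, 7, 2, 17, 10, 15, 13, 5, 14, 16, 12, 4]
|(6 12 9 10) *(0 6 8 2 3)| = |(0 6 12 9 10 8 2 3)| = 8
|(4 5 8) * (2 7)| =6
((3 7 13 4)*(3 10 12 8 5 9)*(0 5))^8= (0 12 4 7 9)(3 5 8 10 13)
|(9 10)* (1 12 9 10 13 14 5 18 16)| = |(1 12 9 13 14 5 18 16)| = 8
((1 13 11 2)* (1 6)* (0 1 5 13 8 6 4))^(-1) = ((0 1 8 6 5 13 11 2 4))^(-1) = (0 4 2 11 13 5 6 8 1)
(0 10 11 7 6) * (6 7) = (0 10 11 6) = [10, 1, 2, 3, 4, 5, 0, 7, 8, 9, 11, 6]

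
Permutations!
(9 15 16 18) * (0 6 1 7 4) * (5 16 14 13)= (0 6 1 7 4)(5 16 18 9 15 14 13)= [6, 7, 2, 3, 0, 16, 1, 4, 8, 15, 10, 11, 12, 5, 13, 14, 18, 17, 9]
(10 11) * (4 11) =(4 11 10) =[0, 1, 2, 3, 11, 5, 6, 7, 8, 9, 4, 10]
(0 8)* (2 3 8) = (0 2 3 8) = [2, 1, 3, 8, 4, 5, 6, 7, 0]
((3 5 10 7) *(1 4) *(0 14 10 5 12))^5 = ((0 14 10 7 3 12)(1 4))^5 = (0 12 3 7 10 14)(1 4)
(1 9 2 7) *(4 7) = (1 9 2 4 7) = [0, 9, 4, 3, 7, 5, 6, 1, 8, 2]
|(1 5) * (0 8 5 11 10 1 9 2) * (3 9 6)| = |(0 8 5 6 3 9 2)(1 11 10)| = 21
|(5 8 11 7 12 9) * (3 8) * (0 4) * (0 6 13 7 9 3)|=|(0 4 6 13 7 12 3 8 11 9 5)|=11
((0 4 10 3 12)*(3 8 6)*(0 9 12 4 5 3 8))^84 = ((0 5 3 4 10)(6 8)(9 12))^84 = (12)(0 10 4 3 5)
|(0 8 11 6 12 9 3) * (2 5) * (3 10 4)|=18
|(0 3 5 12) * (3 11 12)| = 6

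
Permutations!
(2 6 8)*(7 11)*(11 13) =(2 6 8)(7 13 11) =[0, 1, 6, 3, 4, 5, 8, 13, 2, 9, 10, 7, 12, 11]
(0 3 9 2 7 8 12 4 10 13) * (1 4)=(0 3 9 2 7 8 12 1 4 10 13)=[3, 4, 7, 9, 10, 5, 6, 8, 12, 2, 13, 11, 1, 0]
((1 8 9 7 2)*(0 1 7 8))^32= (9)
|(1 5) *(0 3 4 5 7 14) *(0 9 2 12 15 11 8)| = |(0 3 4 5 1 7 14 9 2 12 15 11 8)| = 13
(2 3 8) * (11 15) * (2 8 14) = [0, 1, 3, 14, 4, 5, 6, 7, 8, 9, 10, 15, 12, 13, 2, 11] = (2 3 14)(11 15)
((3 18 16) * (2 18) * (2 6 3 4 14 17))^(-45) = ((2 18 16 4 14 17)(3 6))^(-45) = (2 4)(3 6)(14 18)(16 17)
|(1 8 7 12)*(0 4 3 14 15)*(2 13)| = 20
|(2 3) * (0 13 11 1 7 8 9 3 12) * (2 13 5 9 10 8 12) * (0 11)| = 20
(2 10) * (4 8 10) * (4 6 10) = (2 6 10)(4 8) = [0, 1, 6, 3, 8, 5, 10, 7, 4, 9, 2]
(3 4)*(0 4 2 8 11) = (0 4 3 2 8 11) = [4, 1, 8, 2, 3, 5, 6, 7, 11, 9, 10, 0]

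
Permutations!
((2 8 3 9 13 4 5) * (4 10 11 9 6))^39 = (2 6)(3 5)(4 8)(9 11 10 13)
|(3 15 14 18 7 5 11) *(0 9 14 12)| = 10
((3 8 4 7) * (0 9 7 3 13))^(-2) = (0 7)(3 8 4)(9 13)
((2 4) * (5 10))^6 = (10)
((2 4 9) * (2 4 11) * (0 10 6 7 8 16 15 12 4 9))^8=(0 4 12 15 16 8 7 6 10)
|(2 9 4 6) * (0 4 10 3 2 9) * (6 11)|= 8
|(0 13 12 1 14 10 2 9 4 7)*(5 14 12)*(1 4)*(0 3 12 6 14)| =|(0 13 5)(1 6 14 10 2 9)(3 12 4 7)| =12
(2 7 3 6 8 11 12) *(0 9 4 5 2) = (0 9 4 5 2 7 3 6 8 11 12) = [9, 1, 7, 6, 5, 2, 8, 3, 11, 4, 10, 12, 0]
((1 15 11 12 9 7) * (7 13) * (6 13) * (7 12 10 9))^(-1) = (1 7 12 13 6 9 10 11 15)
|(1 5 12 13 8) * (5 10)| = |(1 10 5 12 13 8)| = 6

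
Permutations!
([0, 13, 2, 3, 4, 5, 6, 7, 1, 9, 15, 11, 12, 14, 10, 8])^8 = [0, 14, 2, 3, 4, 5, 6, 7, 13, 9, 8, 11, 12, 10, 15, 1]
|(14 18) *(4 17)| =|(4 17)(14 18)| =2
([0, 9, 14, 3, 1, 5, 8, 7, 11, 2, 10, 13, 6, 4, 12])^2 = (1 2 12 8 13)(4 9 14 6 11)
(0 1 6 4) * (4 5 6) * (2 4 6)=(0 1 6 5 2 4)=[1, 6, 4, 3, 0, 2, 5]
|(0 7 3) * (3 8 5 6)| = 6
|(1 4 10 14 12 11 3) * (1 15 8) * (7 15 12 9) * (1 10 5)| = 6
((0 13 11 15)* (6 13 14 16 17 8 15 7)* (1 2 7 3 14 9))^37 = (0 14 7 15 3 2 8 11 1 17 13 9 16 6)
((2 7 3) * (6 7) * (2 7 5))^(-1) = (2 5 6)(3 7)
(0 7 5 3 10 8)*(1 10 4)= (0 7 5 3 4 1 10 8)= [7, 10, 2, 4, 1, 3, 6, 5, 0, 9, 8]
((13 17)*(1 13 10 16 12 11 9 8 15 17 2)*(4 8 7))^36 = (4 12 15 9 10)(7 16 8 11 17) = ((1 13 2)(4 8 15 17 10 16 12 11 9 7))^36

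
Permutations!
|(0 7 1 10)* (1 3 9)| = |(0 7 3 9 1 10)| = 6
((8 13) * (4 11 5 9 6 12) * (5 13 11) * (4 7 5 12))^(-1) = (4 6 9 5 7 12)(8 13 11) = ((4 12 7 5 9 6)(8 11 13))^(-1)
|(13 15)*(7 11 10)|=6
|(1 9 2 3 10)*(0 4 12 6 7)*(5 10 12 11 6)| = |(0 4 11 6 7)(1 9 2 3 12 5 10)| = 35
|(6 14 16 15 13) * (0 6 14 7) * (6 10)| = |(0 10 6 7)(13 14 16 15)| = 4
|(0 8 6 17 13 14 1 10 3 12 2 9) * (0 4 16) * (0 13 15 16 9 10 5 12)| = 14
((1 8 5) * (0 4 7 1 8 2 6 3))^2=(8)(0 7 2 3 4 1 6)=((0 4 7 1 2 6 3)(5 8))^2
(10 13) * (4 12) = (4 12)(10 13) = [0, 1, 2, 3, 12, 5, 6, 7, 8, 9, 13, 11, 4, 10]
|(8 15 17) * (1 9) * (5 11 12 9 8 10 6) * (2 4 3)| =30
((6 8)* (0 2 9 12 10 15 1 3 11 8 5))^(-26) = (0 6 11 1 10 9)(2 5 8 3 15 12)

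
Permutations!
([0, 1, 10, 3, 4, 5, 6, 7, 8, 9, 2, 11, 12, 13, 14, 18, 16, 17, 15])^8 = (18)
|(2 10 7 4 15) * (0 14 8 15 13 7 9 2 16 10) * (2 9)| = 21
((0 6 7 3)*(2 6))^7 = ((0 2 6 7 3))^7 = (0 6 3 2 7)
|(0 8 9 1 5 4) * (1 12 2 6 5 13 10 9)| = |(0 8 1 13 10 9 12 2 6 5 4)| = 11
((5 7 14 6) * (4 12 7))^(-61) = ((4 12 7 14 6 5))^(-61) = (4 5 6 14 7 12)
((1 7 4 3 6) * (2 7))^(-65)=(1 2 7 4 3 6)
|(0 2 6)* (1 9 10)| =3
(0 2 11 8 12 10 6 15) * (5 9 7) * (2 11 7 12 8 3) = [11, 1, 7, 2, 4, 9, 15, 5, 8, 12, 6, 3, 10, 13, 14, 0] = (0 11 3 2 7 5 9 12 10 6 15)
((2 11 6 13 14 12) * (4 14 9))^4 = (2 9)(4 11)(6 14)(12 13)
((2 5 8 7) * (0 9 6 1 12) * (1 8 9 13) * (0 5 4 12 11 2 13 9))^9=(0 4 1 8)(2 13 6 5)(7 9 12 11)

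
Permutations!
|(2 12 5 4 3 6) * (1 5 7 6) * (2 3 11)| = |(1 5 4 11 2 12 7 6 3)| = 9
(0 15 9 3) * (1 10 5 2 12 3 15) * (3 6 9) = (0 1 10 5 2 12 6 9 15 3) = [1, 10, 12, 0, 4, 2, 9, 7, 8, 15, 5, 11, 6, 13, 14, 3]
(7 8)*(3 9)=[0, 1, 2, 9, 4, 5, 6, 8, 7, 3]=(3 9)(7 8)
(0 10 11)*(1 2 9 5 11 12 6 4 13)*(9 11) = (0 10 12 6 4 13 1 2 11)(5 9) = [10, 2, 11, 3, 13, 9, 4, 7, 8, 5, 12, 0, 6, 1]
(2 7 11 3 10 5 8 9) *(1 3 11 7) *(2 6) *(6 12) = (1 3 10 5 8 9 12 6 2) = [0, 3, 1, 10, 4, 8, 2, 7, 9, 12, 5, 11, 6]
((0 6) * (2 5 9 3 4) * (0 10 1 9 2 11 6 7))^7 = ((0 7)(1 9 3 4 11 6 10)(2 5))^7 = (11)(0 7)(2 5)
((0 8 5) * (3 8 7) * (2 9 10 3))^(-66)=((0 7 2 9 10 3 8 5))^(-66)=(0 8 10 2)(3 9 7 5)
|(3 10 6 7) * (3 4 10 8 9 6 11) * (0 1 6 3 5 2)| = |(0 1 6 7 4 10 11 5 2)(3 8 9)| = 9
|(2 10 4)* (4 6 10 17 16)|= 4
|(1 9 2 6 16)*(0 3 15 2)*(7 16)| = |(0 3 15 2 6 7 16 1 9)| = 9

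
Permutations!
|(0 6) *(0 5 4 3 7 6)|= 5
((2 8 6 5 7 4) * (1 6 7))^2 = (1 5 6)(2 7)(4 8)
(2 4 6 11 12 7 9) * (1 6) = (1 6 11 12 7 9 2 4) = [0, 6, 4, 3, 1, 5, 11, 9, 8, 2, 10, 12, 7]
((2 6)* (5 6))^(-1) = (2 6 5)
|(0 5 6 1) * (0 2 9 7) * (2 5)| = 12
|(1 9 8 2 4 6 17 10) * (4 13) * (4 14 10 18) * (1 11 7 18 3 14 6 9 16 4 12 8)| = |(1 16 4 9)(2 13 6 17 3 14 10 11 7 18 12 8)| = 12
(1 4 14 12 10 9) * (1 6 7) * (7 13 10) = [0, 4, 2, 3, 14, 5, 13, 1, 8, 6, 9, 11, 7, 10, 12] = (1 4 14 12 7)(6 13 10 9)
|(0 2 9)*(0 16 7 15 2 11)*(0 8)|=15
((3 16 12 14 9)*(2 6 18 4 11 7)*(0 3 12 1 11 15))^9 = (0 4 6 7 1 3 15 18 2 11 16)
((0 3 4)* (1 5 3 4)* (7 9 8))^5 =(0 4)(1 3 5)(7 8 9)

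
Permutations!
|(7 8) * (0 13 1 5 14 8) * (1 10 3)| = |(0 13 10 3 1 5 14 8 7)| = 9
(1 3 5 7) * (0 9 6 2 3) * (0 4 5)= (0 9 6 2 3)(1 4 5 7)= [9, 4, 3, 0, 5, 7, 2, 1, 8, 6]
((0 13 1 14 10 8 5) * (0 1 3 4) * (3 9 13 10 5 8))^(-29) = ((0 10 3 4)(1 14 5)(9 13))^(-29) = (0 4 3 10)(1 14 5)(9 13)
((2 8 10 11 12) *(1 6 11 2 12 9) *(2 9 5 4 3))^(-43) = (12)(1 8 4 6 10 3 11 9 2 5)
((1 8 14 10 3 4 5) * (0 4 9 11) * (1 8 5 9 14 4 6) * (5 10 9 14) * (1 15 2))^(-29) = (0 14 5 1 6 9 8 10 15 11 4 3 2) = ((0 6 15 2 1 10 3 5 8 4 14 9 11))^(-29)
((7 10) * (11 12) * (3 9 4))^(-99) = ((3 9 4)(7 10)(11 12))^(-99) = (7 10)(11 12)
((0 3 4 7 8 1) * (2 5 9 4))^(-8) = (0 3 2 5 9 4 7 8 1)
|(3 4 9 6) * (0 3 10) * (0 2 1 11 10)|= 20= |(0 3 4 9 6)(1 11 10 2)|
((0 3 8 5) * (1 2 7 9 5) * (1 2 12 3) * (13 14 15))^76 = (0 8 5 3 9 12 7 1 2)(13 14 15)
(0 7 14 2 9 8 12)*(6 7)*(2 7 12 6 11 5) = [11, 1, 9, 3, 4, 2, 12, 14, 6, 8, 10, 5, 0, 13, 7] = (0 11 5 2 9 8 6 12)(7 14)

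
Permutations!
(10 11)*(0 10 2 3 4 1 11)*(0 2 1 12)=[10, 11, 3, 4, 12, 5, 6, 7, 8, 9, 2, 1, 0]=(0 10 2 3 4 12)(1 11)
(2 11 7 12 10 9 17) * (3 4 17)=(2 11 7 12 10 9 3 4 17)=[0, 1, 11, 4, 17, 5, 6, 12, 8, 3, 9, 7, 10, 13, 14, 15, 16, 2]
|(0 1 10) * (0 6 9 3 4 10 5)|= |(0 1 5)(3 4 10 6 9)|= 15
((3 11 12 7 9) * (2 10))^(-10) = (12)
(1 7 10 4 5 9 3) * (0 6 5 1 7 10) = (0 6 5 9 3 7)(1 10 4) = [6, 10, 2, 7, 1, 9, 5, 0, 8, 3, 4]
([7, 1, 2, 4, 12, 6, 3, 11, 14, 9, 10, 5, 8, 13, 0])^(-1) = (0 14 8 12 4 3 6 5 11 7)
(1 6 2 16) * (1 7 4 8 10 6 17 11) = (1 17 11)(2 16 7 4 8 10 6) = [0, 17, 16, 3, 8, 5, 2, 4, 10, 9, 6, 1, 12, 13, 14, 15, 7, 11]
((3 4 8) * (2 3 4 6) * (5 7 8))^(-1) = (2 6 3)(4 8 7 5)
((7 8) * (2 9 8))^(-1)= ((2 9 8 7))^(-1)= (2 7 8 9)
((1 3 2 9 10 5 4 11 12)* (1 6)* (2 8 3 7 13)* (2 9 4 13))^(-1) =((1 7 2 4 11 12 6)(3 8)(5 13 9 10))^(-1) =(1 6 12 11 4 2 7)(3 8)(5 10 9 13)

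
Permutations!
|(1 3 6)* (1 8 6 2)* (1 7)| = 4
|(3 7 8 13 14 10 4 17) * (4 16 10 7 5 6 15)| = 12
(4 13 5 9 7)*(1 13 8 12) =(1 13 5 9 7 4 8 12) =[0, 13, 2, 3, 8, 9, 6, 4, 12, 7, 10, 11, 1, 5]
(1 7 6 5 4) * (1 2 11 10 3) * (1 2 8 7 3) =(1 3 2 11 10)(4 8 7 6 5) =[0, 3, 11, 2, 8, 4, 5, 6, 7, 9, 1, 10]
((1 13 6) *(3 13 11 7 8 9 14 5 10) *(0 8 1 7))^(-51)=(0 7 3 14)(1 13 5 8)(6 10 9 11)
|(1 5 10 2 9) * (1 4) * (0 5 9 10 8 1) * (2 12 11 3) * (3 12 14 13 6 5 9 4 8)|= |(0 9 8 1 4)(2 10 14 13 6 5 3)(11 12)|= 70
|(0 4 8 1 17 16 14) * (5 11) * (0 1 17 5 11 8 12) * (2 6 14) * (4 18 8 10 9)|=|(0 18 8 17 16 2 6 14 1 5 10 9 4 12)|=14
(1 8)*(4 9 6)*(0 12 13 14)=(0 12 13 14)(1 8)(4 9 6)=[12, 8, 2, 3, 9, 5, 4, 7, 1, 6, 10, 11, 13, 14, 0]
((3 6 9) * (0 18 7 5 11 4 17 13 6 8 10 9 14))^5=(0 4)(3 8 10 9)(5 6)(7 13)(11 14)(17 18)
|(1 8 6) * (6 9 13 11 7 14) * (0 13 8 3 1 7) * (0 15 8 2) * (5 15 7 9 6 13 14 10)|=12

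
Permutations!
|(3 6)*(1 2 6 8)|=|(1 2 6 3 8)|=5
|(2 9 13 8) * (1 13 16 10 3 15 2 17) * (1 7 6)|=6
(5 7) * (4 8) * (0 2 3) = [2, 1, 3, 0, 8, 7, 6, 5, 4] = (0 2 3)(4 8)(5 7)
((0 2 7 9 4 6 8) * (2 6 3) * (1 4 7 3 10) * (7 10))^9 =(1 10 9 7 4)(2 3)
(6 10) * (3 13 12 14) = [0, 1, 2, 13, 4, 5, 10, 7, 8, 9, 6, 11, 14, 12, 3] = (3 13 12 14)(6 10)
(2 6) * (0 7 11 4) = (0 7 11 4)(2 6) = [7, 1, 6, 3, 0, 5, 2, 11, 8, 9, 10, 4]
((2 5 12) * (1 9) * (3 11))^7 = (1 9)(2 5 12)(3 11) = ((1 9)(2 5 12)(3 11))^7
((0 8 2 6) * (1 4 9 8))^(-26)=(0 4 8 6 1 9 2)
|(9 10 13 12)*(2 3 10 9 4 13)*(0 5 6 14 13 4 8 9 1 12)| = 60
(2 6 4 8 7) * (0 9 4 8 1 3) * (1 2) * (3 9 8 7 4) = [8, 9, 6, 0, 2, 5, 7, 1, 4, 3] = (0 8 4 2 6 7 1 9 3)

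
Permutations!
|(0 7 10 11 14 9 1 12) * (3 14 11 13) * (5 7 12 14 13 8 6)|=30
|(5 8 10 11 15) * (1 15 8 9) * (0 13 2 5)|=|(0 13 2 5 9 1 15)(8 10 11)|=21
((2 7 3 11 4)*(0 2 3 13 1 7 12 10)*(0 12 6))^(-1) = ((0 2 6)(1 7 13)(3 11 4)(10 12))^(-1) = (0 6 2)(1 13 7)(3 4 11)(10 12)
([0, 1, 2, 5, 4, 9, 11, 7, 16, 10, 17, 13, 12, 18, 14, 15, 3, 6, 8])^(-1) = [0, 1, 2, 16, 4, 3, 17, 7, 18, 5, 9, 6, 12, 11, 14, 15, 8, 10, 13]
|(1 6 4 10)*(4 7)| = 5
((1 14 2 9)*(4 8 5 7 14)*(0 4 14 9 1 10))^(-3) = (14)(0 7 4 9 8 10 5)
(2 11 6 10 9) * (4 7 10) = (2 11 6 4 7 10 9) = [0, 1, 11, 3, 7, 5, 4, 10, 8, 2, 9, 6]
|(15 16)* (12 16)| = 3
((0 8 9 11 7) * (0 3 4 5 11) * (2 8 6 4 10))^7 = (0 10 5 9 3 4 8 7 6 2 11)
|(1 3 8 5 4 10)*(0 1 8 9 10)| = |(0 1 3 9 10 8 5 4)| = 8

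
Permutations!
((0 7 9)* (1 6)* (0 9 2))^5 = ((9)(0 7 2)(1 6))^5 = (9)(0 2 7)(1 6)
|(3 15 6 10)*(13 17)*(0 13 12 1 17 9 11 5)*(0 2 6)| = 30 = |(0 13 9 11 5 2 6 10 3 15)(1 17 12)|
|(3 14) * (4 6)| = 2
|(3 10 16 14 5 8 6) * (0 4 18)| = |(0 4 18)(3 10 16 14 5 8 6)| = 21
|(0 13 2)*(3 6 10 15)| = 12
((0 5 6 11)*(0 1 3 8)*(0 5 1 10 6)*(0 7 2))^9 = (11)(0 3 5 2 1 8 7) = ((0 1 3 8 5 7 2)(6 11 10))^9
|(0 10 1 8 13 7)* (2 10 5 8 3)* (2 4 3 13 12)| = 18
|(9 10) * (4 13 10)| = 4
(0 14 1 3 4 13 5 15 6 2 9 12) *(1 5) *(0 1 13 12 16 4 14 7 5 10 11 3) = (0 7 5 15 6 2 9 16 4 12 1)(3 14 10 11) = [7, 0, 9, 14, 12, 15, 2, 5, 8, 16, 11, 3, 1, 13, 10, 6, 4]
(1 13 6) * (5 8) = (1 13 6)(5 8) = [0, 13, 2, 3, 4, 8, 1, 7, 5, 9, 10, 11, 12, 6]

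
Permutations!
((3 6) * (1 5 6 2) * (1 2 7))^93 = ((1 5 6 3 7))^93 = (1 3 5 7 6)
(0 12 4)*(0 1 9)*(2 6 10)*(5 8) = (0 12 4 1 9)(2 6 10)(5 8) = [12, 9, 6, 3, 1, 8, 10, 7, 5, 0, 2, 11, 4]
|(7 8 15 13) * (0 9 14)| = 12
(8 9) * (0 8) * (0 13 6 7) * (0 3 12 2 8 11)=(0 11)(2 8 9 13 6 7 3 12)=[11, 1, 8, 12, 4, 5, 7, 3, 9, 13, 10, 0, 2, 6]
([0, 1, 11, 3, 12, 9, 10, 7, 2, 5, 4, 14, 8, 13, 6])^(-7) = (2 11 14 6 10 4 12 8)(5 9)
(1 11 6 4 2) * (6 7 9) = (1 11 7 9 6 4 2) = [0, 11, 1, 3, 2, 5, 4, 9, 8, 6, 10, 7]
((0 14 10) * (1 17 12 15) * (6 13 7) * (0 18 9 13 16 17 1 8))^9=(0 17 13 14 12 7 10 15 6 18 8 16 9)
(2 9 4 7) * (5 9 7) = (2 7)(4 5 9) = [0, 1, 7, 3, 5, 9, 6, 2, 8, 4]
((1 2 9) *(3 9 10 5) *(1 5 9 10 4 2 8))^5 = ((1 8)(2 4)(3 10 9 5))^5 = (1 8)(2 4)(3 10 9 5)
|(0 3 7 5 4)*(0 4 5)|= |(0 3 7)|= 3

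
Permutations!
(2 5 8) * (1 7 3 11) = (1 7 3 11)(2 5 8) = [0, 7, 5, 11, 4, 8, 6, 3, 2, 9, 10, 1]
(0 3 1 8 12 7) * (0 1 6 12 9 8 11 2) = (0 3 6 12 7 1 11 2)(8 9) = [3, 11, 0, 6, 4, 5, 12, 1, 9, 8, 10, 2, 7]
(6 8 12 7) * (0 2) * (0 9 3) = (0 2 9 3)(6 8 12 7) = [2, 1, 9, 0, 4, 5, 8, 6, 12, 3, 10, 11, 7]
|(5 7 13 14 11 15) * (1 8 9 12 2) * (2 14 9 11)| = |(1 8 11 15 5 7 13 9 12 14 2)| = 11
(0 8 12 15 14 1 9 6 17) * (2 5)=[8, 9, 5, 3, 4, 2, 17, 7, 12, 6, 10, 11, 15, 13, 1, 14, 16, 0]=(0 8 12 15 14 1 9 6 17)(2 5)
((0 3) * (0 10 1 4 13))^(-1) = ((0 3 10 1 4 13))^(-1) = (0 13 4 1 10 3)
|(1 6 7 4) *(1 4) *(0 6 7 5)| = |(0 6 5)(1 7)| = 6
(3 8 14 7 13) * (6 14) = (3 8 6 14 7 13) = [0, 1, 2, 8, 4, 5, 14, 13, 6, 9, 10, 11, 12, 3, 7]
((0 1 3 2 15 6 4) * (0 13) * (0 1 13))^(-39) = ((0 13 1 3 2 15 6 4))^(-39) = (0 13 1 3 2 15 6 4)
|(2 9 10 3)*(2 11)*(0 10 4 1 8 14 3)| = 8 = |(0 10)(1 8 14 3 11 2 9 4)|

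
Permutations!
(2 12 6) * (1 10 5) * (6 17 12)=(1 10 5)(2 6)(12 17)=[0, 10, 6, 3, 4, 1, 2, 7, 8, 9, 5, 11, 17, 13, 14, 15, 16, 12]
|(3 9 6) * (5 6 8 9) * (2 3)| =|(2 3 5 6)(8 9)| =4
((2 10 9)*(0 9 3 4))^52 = ((0 9 2 10 3 4))^52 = (0 3 2)(4 10 9)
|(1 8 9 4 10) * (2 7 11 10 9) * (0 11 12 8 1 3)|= 4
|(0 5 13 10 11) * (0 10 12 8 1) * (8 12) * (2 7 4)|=30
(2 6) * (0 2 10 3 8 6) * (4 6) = (0 2)(3 8 4 6 10) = [2, 1, 0, 8, 6, 5, 10, 7, 4, 9, 3]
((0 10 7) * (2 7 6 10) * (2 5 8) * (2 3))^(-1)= ((0 5 8 3 2 7)(6 10))^(-1)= (0 7 2 3 8 5)(6 10)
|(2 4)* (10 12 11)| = 6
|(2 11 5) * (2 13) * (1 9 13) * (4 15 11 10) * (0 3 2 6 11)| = |(0 3 2 10 4 15)(1 9 13 6 11 5)| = 6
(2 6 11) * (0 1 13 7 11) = (0 1 13 7 11 2 6) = [1, 13, 6, 3, 4, 5, 0, 11, 8, 9, 10, 2, 12, 7]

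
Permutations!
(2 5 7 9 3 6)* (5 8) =[0, 1, 8, 6, 4, 7, 2, 9, 5, 3] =(2 8 5 7 9 3 6)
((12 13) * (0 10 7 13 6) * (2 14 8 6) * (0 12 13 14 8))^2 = ((0 10 7 14)(2 8 6 12))^2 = (0 7)(2 6)(8 12)(10 14)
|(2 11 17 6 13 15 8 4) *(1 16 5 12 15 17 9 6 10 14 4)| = 18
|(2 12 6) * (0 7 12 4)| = 6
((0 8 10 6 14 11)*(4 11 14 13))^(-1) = ((14)(0 8 10 6 13 4 11))^(-1) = (14)(0 11 4 13 6 10 8)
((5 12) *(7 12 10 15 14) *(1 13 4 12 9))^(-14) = (1 15 4 7 5)(9 10 13 14 12)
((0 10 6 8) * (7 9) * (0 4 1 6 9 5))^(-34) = (0 10 9 7 5)(1 8)(4 6)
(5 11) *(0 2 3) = (0 2 3)(5 11) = [2, 1, 3, 0, 4, 11, 6, 7, 8, 9, 10, 5]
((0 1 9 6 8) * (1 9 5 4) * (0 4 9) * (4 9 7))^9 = (9)(1 5 7 4)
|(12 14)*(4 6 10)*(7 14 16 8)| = 15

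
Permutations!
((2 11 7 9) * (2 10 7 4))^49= ((2 11 4)(7 9 10))^49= (2 11 4)(7 9 10)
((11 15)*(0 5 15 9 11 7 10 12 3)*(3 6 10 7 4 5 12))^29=((0 12 6 10 3)(4 5 15)(9 11))^29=(0 3 10 6 12)(4 15 5)(9 11)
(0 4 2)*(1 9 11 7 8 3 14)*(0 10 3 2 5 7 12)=(0 4 5 7 8 2 10 3 14 1 9 11 12)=[4, 9, 10, 14, 5, 7, 6, 8, 2, 11, 3, 12, 0, 13, 1]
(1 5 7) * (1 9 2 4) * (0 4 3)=(0 4 1 5 7 9 2 3)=[4, 5, 3, 0, 1, 7, 6, 9, 8, 2]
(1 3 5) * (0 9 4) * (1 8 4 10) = (0 9 10 1 3 5 8 4) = [9, 3, 2, 5, 0, 8, 6, 7, 4, 10, 1]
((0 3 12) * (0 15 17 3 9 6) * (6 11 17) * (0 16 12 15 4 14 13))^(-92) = (0 3 12)(4 9 15)(6 14 11)(13 17 16)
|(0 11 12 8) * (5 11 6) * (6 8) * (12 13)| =10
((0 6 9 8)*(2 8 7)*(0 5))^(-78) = (0 5 8 2 7 9 6)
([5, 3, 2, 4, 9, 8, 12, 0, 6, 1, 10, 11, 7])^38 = [8, 4, 2, 9, 1, 6, 7, 5, 12, 3, 10, 11, 0]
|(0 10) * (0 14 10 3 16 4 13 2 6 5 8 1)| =10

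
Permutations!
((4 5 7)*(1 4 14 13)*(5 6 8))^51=(1 8 14 4 5 13 6 7)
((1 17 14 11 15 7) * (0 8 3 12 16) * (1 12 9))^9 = ((0 8 3 9 1 17 14 11 15 7 12 16))^9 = (0 7 14 9)(1 8 12 11)(3 16 15 17)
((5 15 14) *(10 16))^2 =(16)(5 14 15) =((5 15 14)(10 16))^2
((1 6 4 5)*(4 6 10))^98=(1 4)(5 10)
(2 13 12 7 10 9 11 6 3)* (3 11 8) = (2 13 12 7 10 9 8 3)(6 11) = [0, 1, 13, 2, 4, 5, 11, 10, 3, 8, 9, 6, 7, 12]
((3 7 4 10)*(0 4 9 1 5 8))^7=(0 5 9 3 4 8 1 7 10)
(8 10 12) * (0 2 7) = [2, 1, 7, 3, 4, 5, 6, 0, 10, 9, 12, 11, 8] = (0 2 7)(8 10 12)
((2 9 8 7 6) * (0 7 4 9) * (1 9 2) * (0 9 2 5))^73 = ((0 7 6 1 2 9 8 4 5))^73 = (0 7 6 1 2 9 8 4 5)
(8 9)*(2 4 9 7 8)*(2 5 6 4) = (4 9 5 6)(7 8) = [0, 1, 2, 3, 9, 6, 4, 8, 7, 5]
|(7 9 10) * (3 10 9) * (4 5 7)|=|(3 10 4 5 7)|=5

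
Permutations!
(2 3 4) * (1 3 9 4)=(1 3)(2 9 4)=[0, 3, 9, 1, 2, 5, 6, 7, 8, 4]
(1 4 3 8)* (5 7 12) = (1 4 3 8)(5 7 12) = [0, 4, 2, 8, 3, 7, 6, 12, 1, 9, 10, 11, 5]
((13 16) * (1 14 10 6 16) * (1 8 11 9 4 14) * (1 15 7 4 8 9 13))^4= (1 14)(4 16)(6 7)(10 15)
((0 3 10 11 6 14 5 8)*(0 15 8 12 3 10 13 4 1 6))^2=((0 10 11)(1 6 14 5 12 3 13 4)(8 15))^2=(15)(0 11 10)(1 14 12 13)(3 4 6 5)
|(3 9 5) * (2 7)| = 6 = |(2 7)(3 9 5)|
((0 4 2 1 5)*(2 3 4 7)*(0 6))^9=(0 1)(2 6)(3 4)(5 7)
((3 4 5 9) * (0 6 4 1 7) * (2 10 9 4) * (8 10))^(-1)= (0 7 1 3 9 10 8 2 6)(4 5)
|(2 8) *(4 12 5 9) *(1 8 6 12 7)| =9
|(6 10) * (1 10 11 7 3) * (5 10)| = 7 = |(1 5 10 6 11 7 3)|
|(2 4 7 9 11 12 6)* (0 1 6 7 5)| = |(0 1 6 2 4 5)(7 9 11 12)| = 12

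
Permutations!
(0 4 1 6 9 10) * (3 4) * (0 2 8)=(0 3 4 1 6 9 10 2 8)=[3, 6, 8, 4, 1, 5, 9, 7, 0, 10, 2]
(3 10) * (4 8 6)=(3 10)(4 8 6)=[0, 1, 2, 10, 8, 5, 4, 7, 6, 9, 3]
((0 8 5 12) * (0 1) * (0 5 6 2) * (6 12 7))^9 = (0 8 12 1 5 7 6 2)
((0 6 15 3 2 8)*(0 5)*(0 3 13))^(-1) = ((0 6 15 13)(2 8 5 3))^(-1) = (0 13 15 6)(2 3 5 8)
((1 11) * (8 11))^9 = ((1 8 11))^9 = (11)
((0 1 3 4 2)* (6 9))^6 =(9)(0 1 3 4 2)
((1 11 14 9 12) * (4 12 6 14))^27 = ((1 11 4 12)(6 14 9))^27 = (14)(1 12 4 11)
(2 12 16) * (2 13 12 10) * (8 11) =[0, 1, 10, 3, 4, 5, 6, 7, 11, 9, 2, 8, 16, 12, 14, 15, 13] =(2 10)(8 11)(12 16 13)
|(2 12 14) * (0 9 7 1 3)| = 15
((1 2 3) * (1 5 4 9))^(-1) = ((1 2 3 5 4 9))^(-1) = (1 9 4 5 3 2)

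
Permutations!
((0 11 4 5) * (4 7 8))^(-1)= ((0 11 7 8 4 5))^(-1)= (0 5 4 8 7 11)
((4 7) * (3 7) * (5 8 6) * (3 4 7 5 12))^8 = ((3 5 8 6 12))^8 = (3 6 5 12 8)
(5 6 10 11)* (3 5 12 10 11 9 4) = (3 5 6 11 12 10 9 4) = [0, 1, 2, 5, 3, 6, 11, 7, 8, 4, 9, 12, 10]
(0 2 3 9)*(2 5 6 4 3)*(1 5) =(0 1 5 6 4 3 9) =[1, 5, 2, 9, 3, 6, 4, 7, 8, 0]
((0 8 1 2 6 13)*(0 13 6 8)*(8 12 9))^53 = (13)(1 9 2 8 12)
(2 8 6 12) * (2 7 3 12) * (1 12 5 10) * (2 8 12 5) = [0, 5, 12, 2, 4, 10, 8, 3, 6, 9, 1, 11, 7] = (1 5 10)(2 12 7 3)(6 8)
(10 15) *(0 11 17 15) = (0 11 17 15 10) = [11, 1, 2, 3, 4, 5, 6, 7, 8, 9, 0, 17, 12, 13, 14, 10, 16, 15]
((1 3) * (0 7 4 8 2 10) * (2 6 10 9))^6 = ((0 7 4 8 6 10)(1 3)(2 9))^6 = (10)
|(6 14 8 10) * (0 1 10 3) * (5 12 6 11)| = 10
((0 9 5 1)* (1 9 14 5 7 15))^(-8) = ((0 14 5 9 7 15 1))^(-8) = (0 1 15 7 9 5 14)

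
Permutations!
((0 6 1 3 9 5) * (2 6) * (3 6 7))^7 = ((0 2 7 3 9 5)(1 6))^7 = (0 2 7 3 9 5)(1 6)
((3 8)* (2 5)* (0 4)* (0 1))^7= ((0 4 1)(2 5)(3 8))^7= (0 4 1)(2 5)(3 8)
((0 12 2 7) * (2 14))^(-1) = ((0 12 14 2 7))^(-1) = (0 7 2 14 12)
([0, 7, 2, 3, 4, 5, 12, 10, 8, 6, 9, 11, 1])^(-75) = [0, 9, 2, 3, 4, 5, 7, 6, 8, 1, 12, 11, 10]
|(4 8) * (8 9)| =|(4 9 8)| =3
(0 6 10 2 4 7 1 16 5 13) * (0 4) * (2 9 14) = [6, 16, 0, 3, 7, 13, 10, 1, 8, 14, 9, 11, 12, 4, 2, 15, 5] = (0 6 10 9 14 2)(1 16 5 13 4 7)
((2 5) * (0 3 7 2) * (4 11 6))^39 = (11)(0 5 2 7 3)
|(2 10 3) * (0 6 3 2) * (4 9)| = |(0 6 3)(2 10)(4 9)| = 6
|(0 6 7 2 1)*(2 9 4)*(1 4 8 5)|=14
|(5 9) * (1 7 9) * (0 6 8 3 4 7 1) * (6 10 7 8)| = 15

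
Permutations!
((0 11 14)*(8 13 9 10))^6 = ((0 11 14)(8 13 9 10))^6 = (14)(8 9)(10 13)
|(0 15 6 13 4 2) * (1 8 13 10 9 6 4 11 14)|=|(0 15 4 2)(1 8 13 11 14)(6 10 9)|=60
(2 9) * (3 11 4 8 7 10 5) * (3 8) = (2 9)(3 11 4)(5 8 7 10) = [0, 1, 9, 11, 3, 8, 6, 10, 7, 2, 5, 4]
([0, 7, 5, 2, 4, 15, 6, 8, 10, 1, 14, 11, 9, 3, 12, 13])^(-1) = [0, 9, 3, 13, 4, 2, 6, 1, 7, 12, 8, 11, 14, 15, 10, 5]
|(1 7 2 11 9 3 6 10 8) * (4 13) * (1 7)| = |(2 11 9 3 6 10 8 7)(4 13)| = 8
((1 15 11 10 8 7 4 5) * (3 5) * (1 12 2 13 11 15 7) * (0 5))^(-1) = (15)(0 3 4 7 1 8 10 11 13 2 12 5)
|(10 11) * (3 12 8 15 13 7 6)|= 14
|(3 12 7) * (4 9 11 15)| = 12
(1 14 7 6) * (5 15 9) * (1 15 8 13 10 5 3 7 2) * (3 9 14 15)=(1 15 14 2)(3 7 6)(5 8 13 10)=[0, 15, 1, 7, 4, 8, 3, 6, 13, 9, 5, 11, 12, 10, 2, 14]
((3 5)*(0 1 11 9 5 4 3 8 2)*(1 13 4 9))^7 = ((0 13 4 3 9 5 8 2)(1 11))^7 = (0 2 8 5 9 3 4 13)(1 11)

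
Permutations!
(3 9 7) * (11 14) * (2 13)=(2 13)(3 9 7)(11 14)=[0, 1, 13, 9, 4, 5, 6, 3, 8, 7, 10, 14, 12, 2, 11]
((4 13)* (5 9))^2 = (13)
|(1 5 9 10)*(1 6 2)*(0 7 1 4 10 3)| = |(0 7 1 5 9 3)(2 4 10 6)| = 12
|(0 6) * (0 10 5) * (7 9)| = |(0 6 10 5)(7 9)| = 4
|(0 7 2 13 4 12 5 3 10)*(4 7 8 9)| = |(0 8 9 4 12 5 3 10)(2 13 7)| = 24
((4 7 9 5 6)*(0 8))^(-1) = (0 8)(4 6 5 9 7)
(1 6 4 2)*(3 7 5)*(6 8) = (1 8 6 4 2)(3 7 5) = [0, 8, 1, 7, 2, 3, 4, 5, 6]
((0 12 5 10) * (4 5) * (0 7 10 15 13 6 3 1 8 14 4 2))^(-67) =((0 12 2)(1 8 14 4 5 15 13 6 3)(7 10))^(-67) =(0 2 12)(1 15 8 13 14 6 4 3 5)(7 10)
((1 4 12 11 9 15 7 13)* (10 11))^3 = (1 10 15)(4 11 7)(9 13 12)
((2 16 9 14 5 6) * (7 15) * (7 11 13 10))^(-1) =((2 16 9 14 5 6)(7 15 11 13 10))^(-1) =(2 6 5 14 9 16)(7 10 13 11 15)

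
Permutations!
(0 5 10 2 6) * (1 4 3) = [5, 4, 6, 1, 3, 10, 0, 7, 8, 9, 2] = (0 5 10 2 6)(1 4 3)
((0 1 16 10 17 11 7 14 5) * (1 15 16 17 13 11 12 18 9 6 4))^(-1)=(0 5 14 7 11 13 10 16 15)(1 4 6 9 18 12 17)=((0 15 16 10 13 11 7 14 5)(1 17 12 18 9 6 4))^(-1)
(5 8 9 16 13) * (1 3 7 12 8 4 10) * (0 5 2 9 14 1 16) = [5, 3, 9, 7, 10, 4, 6, 12, 14, 0, 16, 11, 8, 2, 1, 15, 13] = (0 5 4 10 16 13 2 9)(1 3 7 12 8 14)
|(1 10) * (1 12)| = |(1 10 12)| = 3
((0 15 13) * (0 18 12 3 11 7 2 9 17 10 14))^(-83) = (0 2 18 10 11 15 9 12 14 7 13 17 3)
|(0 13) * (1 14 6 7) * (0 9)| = |(0 13 9)(1 14 6 7)| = 12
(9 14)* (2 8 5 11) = [0, 1, 8, 3, 4, 11, 6, 7, 5, 14, 10, 2, 12, 13, 9] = (2 8 5 11)(9 14)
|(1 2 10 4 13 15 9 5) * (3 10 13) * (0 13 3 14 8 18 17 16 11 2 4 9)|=39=|(0 13 15)(1 4 14 8 18 17 16 11 2 3 10 9 5)|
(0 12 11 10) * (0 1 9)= (0 12 11 10 1 9)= [12, 9, 2, 3, 4, 5, 6, 7, 8, 0, 1, 10, 11]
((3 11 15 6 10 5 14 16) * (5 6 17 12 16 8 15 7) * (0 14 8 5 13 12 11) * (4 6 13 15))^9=((0 14 5 8 4 6 10 13 12 16 3)(7 15 17 11))^9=(0 16 13 6 8 14 3 12 10 4 5)(7 15 17 11)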